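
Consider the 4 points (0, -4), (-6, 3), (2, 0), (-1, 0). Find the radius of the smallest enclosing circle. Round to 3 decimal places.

4.635

The minimum enclosing circle is determined by three boundary points: (0, -4), (-6, 3), (2, 0).
Their circumcentre is (-50/19, -7/38) with r² = 31025/1444.
The farthest remaining point (-1, 0) is at distance² 3893/1444 ≤ 31025/1444.
r = √(31025/1444) ≈ 4.635.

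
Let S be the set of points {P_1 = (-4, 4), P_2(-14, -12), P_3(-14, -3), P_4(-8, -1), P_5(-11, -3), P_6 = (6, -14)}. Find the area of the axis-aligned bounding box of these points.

x ranges over [-14, 6], width 20.
y ranges over [-14, 4], height 18.
Area = 20 × 18 = 360.

360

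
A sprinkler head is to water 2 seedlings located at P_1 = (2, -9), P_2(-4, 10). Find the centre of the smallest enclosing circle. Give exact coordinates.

The smallest circle enclosing two points has them as diameter endpoints.
Centre = midpoint = (-1, 0.5); r² = |P_1P_2|²/4 = 397/4 = 99.25.
Centre = (-1, 0.5).

(-1, 0.5)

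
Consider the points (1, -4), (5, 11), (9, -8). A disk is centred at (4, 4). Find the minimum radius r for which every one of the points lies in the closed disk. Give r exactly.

13

The required radius is the distance from (4, 4) to the farthest point.
Squared distances: 73, 50, 169.
Maximum is 169, attained at (9, -8).
r = √169 = 13.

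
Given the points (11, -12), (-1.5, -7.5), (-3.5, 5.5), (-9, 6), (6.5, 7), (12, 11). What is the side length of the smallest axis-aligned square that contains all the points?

The bounding box has width 21 and height 23.
An axis-aligned square enclosing the set must have side ≥ max(width, height).
So the minimum side is max(21, 23) = 23.

23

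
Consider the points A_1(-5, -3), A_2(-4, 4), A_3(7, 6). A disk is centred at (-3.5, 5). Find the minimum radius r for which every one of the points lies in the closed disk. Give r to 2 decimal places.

The required radius is the distance from (-3.5, 5) to the farthest point.
Squared distances: 66.25, 1.25, 111.25.
Maximum is 111.25, attained at A_3.
r = √(111.25) ≈ 10.55.

10.55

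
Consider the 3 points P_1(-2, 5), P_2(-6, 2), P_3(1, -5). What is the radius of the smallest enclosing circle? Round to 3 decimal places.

5.273

Side lengths²: P_1P_2² = 25, P_1P_3² = 109, P_2P_3² = 98.
Since P_1P_3² = 109 < 98 + 25 = 123, the triangle is acute, so the smallest enclosing circle is the circumcircle.
Circumcentre = (-17/14, -3/14), r² = 2725/98.
r = √(2725/98) ≈ 5.273.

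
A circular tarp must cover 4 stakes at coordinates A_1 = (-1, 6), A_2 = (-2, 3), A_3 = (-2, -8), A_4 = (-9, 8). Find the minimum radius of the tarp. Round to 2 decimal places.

8.73

The minimum enclosing circle of a finite set is fixed by two of the points (as a diameter) or three (as a circumcircle).
The farthest pair is A_3–A_4 with squared distance 305. The circle on this segment as diameter has centre (-5.5, 0) and r² = 305/4 = 76.25.
Check A_1: distance² to centre = 56.25 ≤ 76.25, so it lies inside.
All remaining points lie in this disk, and no smaller disk contains both endpoints, so this is the minimum enclosing circle.
r = √(76.25) ≈ 8.73.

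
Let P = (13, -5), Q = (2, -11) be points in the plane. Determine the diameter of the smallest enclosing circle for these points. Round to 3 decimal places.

12.530

The smallest circle enclosing two points has them as diameter endpoints.
Centre = midpoint = (7.5, -8); r² = |PQ|²/4 = 157/4 = 39.25.
Diameter = 2r = 2√(39.25) ≈ 12.530.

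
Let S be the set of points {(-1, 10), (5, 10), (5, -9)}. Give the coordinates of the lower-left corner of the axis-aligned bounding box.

(-1, -9)

x-range [-1, 5], y-range [-9, 10].
The lower-left corner is (-1, -9).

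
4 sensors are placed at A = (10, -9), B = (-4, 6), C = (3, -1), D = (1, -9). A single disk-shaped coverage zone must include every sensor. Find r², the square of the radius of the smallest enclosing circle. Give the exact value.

105.25

A smallest enclosing disk is always determined by at most three of the input points on its boundary.
The farthest pair is A–B with squared distance 421. The circle on this segment as diameter has centre (3, -1.5) and r² = 421/4 = 105.25.
Check C: distance² to centre = 0.25 ≤ 105.25, so it lies inside.
All remaining points lie in this disk, and no smaller disk contains both endpoints, so this is the minimum enclosing circle.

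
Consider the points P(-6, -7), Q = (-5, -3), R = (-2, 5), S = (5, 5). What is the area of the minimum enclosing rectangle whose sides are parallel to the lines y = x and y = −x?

In coordinates u = x + y, v = x − y the rectangle is axis-aligned; the map (x,y)→(u,v) scales areas by 2.
u-values: -13, -8, 3, 10; range = 10 − (-13) = 23.
v-values: 1, -2, -7, 0; range = 1 − (-7) = 8.
Area = (23 × 8) / 2 = 92.

92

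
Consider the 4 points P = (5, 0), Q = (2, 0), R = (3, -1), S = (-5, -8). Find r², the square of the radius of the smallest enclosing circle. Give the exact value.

By Welzl's lemma the MEC is supported by two points (diametrically opposite) or three points (on a circumcircle).
The farthest pair is P–S with squared distance 164. The circle on this segment as diameter has centre (0, -4) and r² = 164/4 = 41.
Check Q: distance² to centre = 20 ≤ 41, so it lies inside.
All remaining points lie in this disk, and no smaller disk contains both endpoints, so this is the minimum enclosing circle.

41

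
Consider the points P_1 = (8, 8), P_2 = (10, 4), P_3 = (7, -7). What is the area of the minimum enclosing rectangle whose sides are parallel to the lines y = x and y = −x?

112

In coordinates u = x + y, v = x − y the rectangle is axis-aligned; the map (x,y)→(u,v) scales areas by 2.
u-values: 16, 14, 0; range = 16 − 0 = 16.
v-values: 0, 6, 14; range = 14 − 0 = 14.
Area = (16 × 14) / 2 = 112.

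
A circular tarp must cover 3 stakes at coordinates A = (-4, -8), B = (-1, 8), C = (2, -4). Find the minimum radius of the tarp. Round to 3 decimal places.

8.139

Side lengths²: AB² = 265, AC² = 52, BC² = 153.
Since AB² = 265 ≥ 153 + 52 = 205, the angle opposite AB is not acute, so the smallest enclosing circle has AB as diameter.
Centre = midpoint of AB = (-2.5, 0), r² = 265/4 = 66.25.
r = √(66.25) ≈ 8.139.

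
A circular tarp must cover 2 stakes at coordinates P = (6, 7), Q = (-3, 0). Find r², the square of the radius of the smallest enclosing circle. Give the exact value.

The smallest circle enclosing two points has them as diameter endpoints.
Centre = midpoint = (1.5, 3.5); r² = |PQ|²/4 = 130/4 = 32.5.

32.5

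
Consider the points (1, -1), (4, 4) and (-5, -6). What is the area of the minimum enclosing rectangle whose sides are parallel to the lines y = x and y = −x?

In coordinates u = x + y, v = x − y the rectangle is axis-aligned; the map (x,y)→(u,v) scales areas by 2.
u-values: 0, 8, -11; range = 8 − (-11) = 19.
v-values: 2, 0, 1; range = 2 − 0 = 2.
Area = (19 × 2) / 2 = 19.

19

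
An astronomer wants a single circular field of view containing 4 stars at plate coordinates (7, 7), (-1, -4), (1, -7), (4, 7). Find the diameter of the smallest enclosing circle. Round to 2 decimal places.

By Welzl's lemma the MEC is supported by two points (diametrically opposite) or three points (on a circumcircle).
The farthest pair is (7, 7)–(1, -7) with squared distance 232. The circle on this segment as diameter has centre (4, 0) and r² = 232/4 = 58.
Check (-1, -4): distance² to centre = 41 ≤ 58, so it lies inside.
All remaining points lie in this disk, and no smaller disk contains both endpoints, so this is the minimum enclosing circle.
Diameter = 2r = 2√58 ≈ 15.23.

15.23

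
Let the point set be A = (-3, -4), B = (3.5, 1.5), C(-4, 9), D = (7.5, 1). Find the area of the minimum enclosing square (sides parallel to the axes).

The bounding box has width 11.5 and height 13.
An axis-aligned square enclosing the set must have side ≥ max(width, height).
So the minimum side is max(11.5, 13) = 13.
Area = 13² = 169.

169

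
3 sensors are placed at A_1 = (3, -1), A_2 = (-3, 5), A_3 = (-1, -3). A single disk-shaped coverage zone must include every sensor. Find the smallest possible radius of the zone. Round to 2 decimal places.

Side lengths²: A_1A_2² = 72, A_1A_3² = 20, A_2A_3² = 68.
Since A_1A_2² = 72 < 68 + 20 = 88, the triangle is acute, so the smallest enclosing circle is the circumcircle.
Circumcentre = (-2/3, 4/3), r² = 170/9.
r = √(170/9) ≈ 4.35.

4.35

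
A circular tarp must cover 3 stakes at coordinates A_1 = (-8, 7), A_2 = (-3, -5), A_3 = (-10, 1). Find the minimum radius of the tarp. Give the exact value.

6.5

Side lengths²: A_1A_2² = 169, A_1A_3² = 40, A_2A_3² = 85.
Since A_1A_2² = 169 ≥ 85 + 40 = 125, the angle opposite A_1A_2 is not acute, so the smallest enclosing circle has A_1A_2 as diameter.
Centre = midpoint of A_1A_2 = (-5.5, 1), r² = 169/4 = 42.25.
r = √(42.25) = 6.5.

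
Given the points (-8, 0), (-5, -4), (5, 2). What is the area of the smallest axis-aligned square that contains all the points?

169

The bounding box has width 13 and height 6.
An axis-aligned square enclosing the set must have side ≥ max(width, height).
So the minimum side is max(13, 6) = 13.
Area = 13² = 169.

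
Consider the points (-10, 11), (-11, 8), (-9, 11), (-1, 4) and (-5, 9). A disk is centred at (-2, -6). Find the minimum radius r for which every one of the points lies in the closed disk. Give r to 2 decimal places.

The required radius is the distance from (-2, -6) to the farthest point.
Squared distances: 353, 277, 338, 101, 234.
Maximum is 353, attained at (-10, 11).
r = √353 ≈ 18.79.

18.79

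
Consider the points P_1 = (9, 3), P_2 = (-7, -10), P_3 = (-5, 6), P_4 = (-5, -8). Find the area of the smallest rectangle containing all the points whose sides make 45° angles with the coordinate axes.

In coordinates u = x + y, v = x − y the rectangle is axis-aligned; the map (x,y)→(u,v) scales areas by 2.
u-values: 12, -17, 1, -13; range = 12 − (-17) = 29.
v-values: 6, 3, -11, 3; range = 6 − (-11) = 17.
Area = (29 × 17) / 2 = 246.5.

246.5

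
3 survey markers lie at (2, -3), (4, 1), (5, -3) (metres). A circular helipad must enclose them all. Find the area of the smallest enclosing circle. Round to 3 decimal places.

Call the three points A, B, C in the order given.
Side lengths²: AB² = 20, AC² = 9, BC² = 17.
Since AB² = 20 < 17 + 9 = 26, the triangle is acute, so the smallest enclosing circle is the circumcircle.
Circumcentre = (3.5, -1.25), r² = 5.3125.
Area = π·r² = π·5.3125 ≈ 16.690.

16.690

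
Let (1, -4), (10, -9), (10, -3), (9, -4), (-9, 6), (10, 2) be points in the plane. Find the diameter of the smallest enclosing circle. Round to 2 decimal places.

24.21

A smallest enclosing disk is always determined by at most three of the input points on its boundary.
The farthest pair is (10, -9)–(-9, 6) with squared distance 586. The circle on this segment as diameter has centre (0.5, -1.5) and r² = 586/4 = 146.5.
Check (1, -4): distance² to centre = 6.5 ≤ 146.5, so it lies inside.
All remaining points lie in this disk, and no smaller disk contains both endpoints, so this is the minimum enclosing circle.
Diameter = 2r = 2√(146.5) ≈ 24.21.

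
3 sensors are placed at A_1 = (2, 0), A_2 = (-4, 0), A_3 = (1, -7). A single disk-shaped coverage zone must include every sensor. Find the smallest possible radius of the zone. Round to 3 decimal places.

4.345

Side lengths²: A_1A_2² = 36, A_1A_3² = 50, A_2A_3² = 74.
Since A_2A_3² = 74 < 50 + 36 = 86, the triangle is acute, so the smallest enclosing circle is the circumcircle.
Circumcentre = (-1, -22/7), r² = 925/49.
r = √(925/49) ≈ 4.345.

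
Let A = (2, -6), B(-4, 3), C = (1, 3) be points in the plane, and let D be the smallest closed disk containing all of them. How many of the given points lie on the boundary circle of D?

Side lengths²: AB² = 117, AC² = 82, BC² = 25.
Since AB² = 117 ≥ 82 + 25 = 107, the angle opposite AB is not acute, so the smallest enclosing circle has AB as diameter.
Centre = midpoint of AB = (-1, -1.5), r² = 117/4 = 29.25.
The points at distance exactly r from the centre are A, B — 2 points.

2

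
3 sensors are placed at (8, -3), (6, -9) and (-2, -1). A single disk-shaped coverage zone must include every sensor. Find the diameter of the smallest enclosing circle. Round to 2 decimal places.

Call the three points A, B, C in the order given.
Side lengths²: AB² = 40, AC² = 104, BC² = 128.
Since BC² = 128 < 104 + 40 = 144, the triangle is acute, so the smallest enclosing circle is the circumcircle.
Circumcentre = (2.5, -4.5), r² = 32.5.
Diameter = 2r = 2√(32.5) ≈ 11.40.

11.40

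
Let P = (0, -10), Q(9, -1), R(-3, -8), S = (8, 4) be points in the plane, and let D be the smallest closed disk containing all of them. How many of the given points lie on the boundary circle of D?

3

By Welzl's lemma the MEC is supported by two points (diametrically opposite) or three points (on a circumcircle).
The minimum enclosing circle is determined by three boundary points: P, R, S.
Their circumcentre is (169/58, -69/29) with r² = 223925/3364.
The farthest remaining point Q is at distance² 131009/3364 ≤ 223925/3364.
The points at distance exactly r from the centre are P, R, S — 3 points.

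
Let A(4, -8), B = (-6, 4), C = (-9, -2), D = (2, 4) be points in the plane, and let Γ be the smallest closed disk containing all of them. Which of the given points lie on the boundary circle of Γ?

The minimum enclosing circle is determined by three boundary points: A, B, C.
Their circumcentre is (-1.1875, -2.15625) with r² = 61.0595703125.
The farthest remaining point D is at distance² 48.0595703125 ≤ 61.0595703125.
The points at distance exactly r from the centre are A, B, C — 3 points.

A, B, C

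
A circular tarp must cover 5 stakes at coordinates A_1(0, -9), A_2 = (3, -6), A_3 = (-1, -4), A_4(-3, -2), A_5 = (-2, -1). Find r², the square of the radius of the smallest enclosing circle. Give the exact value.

17

The minimum enclosing circle of a finite set is fixed by two of the points (as a diameter) or three (as a circumcircle).
The farthest pair is A_1–A_5 with squared distance 68. The circle on this segment as diameter has centre (-1, -5) and r² = 68/4 = 17.
Check A_2: distance² to centre = 17 ≤ 17, so it lies inside.
All remaining points lie in this disk, and no smaller disk contains both endpoints, so this is the minimum enclosing circle.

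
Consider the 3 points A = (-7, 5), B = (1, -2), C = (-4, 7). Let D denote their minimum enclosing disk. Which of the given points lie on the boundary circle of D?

Side lengths²: AB² = 113, AC² = 13, BC² = 106.
Since AB² = 113 < 106 + 13 = 119, the triangle is acute, so the smallest enclosing circle is the circumcircle.
Circumcentre = (-201/74, 135/74), r² = 77857/2738.
The points at distance exactly r from the centre are A, B, C — 3 points.

A, B, C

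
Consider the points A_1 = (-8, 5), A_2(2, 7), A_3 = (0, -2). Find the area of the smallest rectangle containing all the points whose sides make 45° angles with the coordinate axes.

90

In coordinates u = x + y, v = x − y the rectangle is axis-aligned; the map (x,y)→(u,v) scales areas by 2.
u-values: -3, 9, -2; range = 9 − (-3) = 12.
v-values: -13, -5, 2; range = 2 − (-13) = 15.
Area = (12 × 15) / 2 = 90.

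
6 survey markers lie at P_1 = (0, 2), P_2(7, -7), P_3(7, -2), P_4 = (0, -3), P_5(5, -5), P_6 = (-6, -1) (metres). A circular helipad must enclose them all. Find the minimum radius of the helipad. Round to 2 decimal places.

The minimum enclosing circle of a finite set is fixed by two of the points (as a diameter) or three (as a circumcircle).
The farthest pair is P_2–P_6 with squared distance 205. The circle on this segment as diameter has centre (0.5, -4) and r² = 205/4 = 51.25.
Check P_1: distance² to centre = 36.25 ≤ 51.25, so it lies inside.
All remaining points lie in this disk, and no smaller disk contains both endpoints, so this is the minimum enclosing circle.
r = √(51.25) ≈ 7.16.

7.16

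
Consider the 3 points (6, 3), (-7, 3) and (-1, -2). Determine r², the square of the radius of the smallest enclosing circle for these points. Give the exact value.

42.25

Call the three points A, B, C in the order given.
Side lengths²: AB² = 169, AC² = 74, BC² = 61.
Since AB² = 169 ≥ 74 + 61 = 135, the angle opposite AB is not acute, so the smallest enclosing circle has AB as diameter.
Centre = midpoint of AB = (-0.5, 3), r² = 169/4 = 42.25.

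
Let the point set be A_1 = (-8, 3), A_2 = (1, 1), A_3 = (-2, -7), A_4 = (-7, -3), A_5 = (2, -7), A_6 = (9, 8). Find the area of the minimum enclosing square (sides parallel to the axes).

289

The bounding box has width 17 and height 15.
An axis-aligned square enclosing the set must have side ≥ max(width, height).
So the minimum side is max(17, 15) = 17.
Area = 17² = 289.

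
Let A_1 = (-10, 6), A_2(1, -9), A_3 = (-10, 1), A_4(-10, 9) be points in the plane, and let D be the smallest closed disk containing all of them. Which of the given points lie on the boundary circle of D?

A_2, A_4

By Welzl's lemma the MEC is supported by two points (diametrically opposite) or three points (on a circumcircle).
The farthest pair is A_2–A_4 with squared distance 445. The circle on this segment as diameter has centre (-4.5, 0) and r² = 445/4 = 111.25.
Check A_1: distance² to centre = 66.25 ≤ 111.25, so it lies inside.
All remaining points lie in this disk, and no smaller disk contains both endpoints, so this is the minimum enclosing circle.
The points at distance exactly r from the centre are A_2, A_4 — 2 points.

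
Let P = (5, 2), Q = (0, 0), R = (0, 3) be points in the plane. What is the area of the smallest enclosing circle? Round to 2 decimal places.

23.69

Side lengths²: PQ² = 29, PR² = 26, QR² = 9.
Since PQ² = 29 < 26 + 9 = 35, the triangle is acute, so the smallest enclosing circle is the circumcircle.
Circumcentre = (2.3, 1.5), r² = 7.54.
Area = π·r² = π·7.54 ≈ 23.69.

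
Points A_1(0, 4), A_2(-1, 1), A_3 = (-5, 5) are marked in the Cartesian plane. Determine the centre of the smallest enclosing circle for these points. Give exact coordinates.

Side lengths²: A_1A_2² = 10, A_1A_3² = 26, A_2A_3² = 32.
Since A_2A_3² = 32 < 26 + 10 = 36, the triangle is acute, so the smallest enclosing circle is the circumcircle.
Circumcentre = (-2.75, 3.25), r² = 8.125.
Centre = (-2.75, 3.25).

(-2.75, 3.25)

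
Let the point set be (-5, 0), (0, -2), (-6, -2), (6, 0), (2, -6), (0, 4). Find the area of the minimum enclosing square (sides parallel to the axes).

The bounding box has width 12 and height 10.
An axis-aligned square enclosing the set must have side ≥ max(width, height).
So the minimum side is max(12, 10) = 12.
Area = 12² = 144.

144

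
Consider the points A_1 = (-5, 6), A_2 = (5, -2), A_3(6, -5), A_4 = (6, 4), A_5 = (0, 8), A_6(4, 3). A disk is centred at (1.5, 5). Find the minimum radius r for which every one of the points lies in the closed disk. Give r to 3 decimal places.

10.966

The required radius is the distance from (1.5, 5) to the farthest point.
Squared distances: 43.25, 61.25, 120.25, 21.25, 11.25, 10.25.
Maximum is 120.25, attained at A_3.
r = √(120.25) ≈ 10.966.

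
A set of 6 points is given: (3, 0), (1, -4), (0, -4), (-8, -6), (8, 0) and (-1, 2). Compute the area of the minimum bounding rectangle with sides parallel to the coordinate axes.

128

x ranges over [-8, 8], width 16.
y ranges over [-6, 2], height 8.
Area = 16 × 8 = 128.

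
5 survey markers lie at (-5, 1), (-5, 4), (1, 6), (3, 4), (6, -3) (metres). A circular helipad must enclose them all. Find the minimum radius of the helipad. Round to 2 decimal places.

The minimum enclosing circle of a finite set is fixed by two of the points (as a diameter) or three (as a circumcircle).
The farthest pair is (-5, 4)–(6, -3) with squared distance 170. The circle on this segment as diameter has centre (0.5, 0.5) and r² = 170/4 = 42.5.
Check (-5, 1): distance² to centre = 30.5 ≤ 42.5, so it lies inside.
All remaining points lie in this disk, and no smaller disk contains both endpoints, so this is the minimum enclosing circle.
r = √(42.5) ≈ 6.52.

6.52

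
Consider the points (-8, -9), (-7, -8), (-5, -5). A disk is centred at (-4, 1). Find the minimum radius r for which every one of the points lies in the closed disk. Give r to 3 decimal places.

10.770

The required radius is the distance from (-4, 1) to the farthest point.
Squared distances: 116, 90, 37.
Maximum is 116, attained at (-8, -9).
r = √116 ≈ 10.770.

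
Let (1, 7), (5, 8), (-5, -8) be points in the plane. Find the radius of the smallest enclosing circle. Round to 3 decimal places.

9.434

Call the three points A, B, C in the order given.
Side lengths²: AB² = 17, AC² = 261, BC² = 356.
Since BC² = 356 ≥ 261 + 17 = 278, the angle opposite BC is not acute, so the smallest enclosing circle has BC as diameter.
Centre = midpoint of BC = (0, 0), r² = 356/4 = 89.
r = √89 ≈ 9.434.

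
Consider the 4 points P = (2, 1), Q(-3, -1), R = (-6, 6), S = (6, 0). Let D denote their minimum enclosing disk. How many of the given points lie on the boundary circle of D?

2

The farthest pair is R–S with squared distance 180. The circle on this segment as diameter has centre (0, 3) and r² = 180/4 = 45.
Check P: distance² to centre = 8 ≤ 45, so it lies inside.
All remaining points lie in this disk, and no smaller disk contains both endpoints, so this is the minimum enclosing circle.
The points at distance exactly r from the centre are R, S — 2 points.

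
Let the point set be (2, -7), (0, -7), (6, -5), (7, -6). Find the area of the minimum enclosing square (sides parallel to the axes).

49

The bounding box has width 7 and height 2.
An axis-aligned square enclosing the set must have side ≥ max(width, height).
So the minimum side is max(7, 2) = 7.
Area = 7² = 49.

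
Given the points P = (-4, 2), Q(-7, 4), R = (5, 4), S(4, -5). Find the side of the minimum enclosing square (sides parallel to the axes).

The bounding box has width 12 and height 9.
An axis-aligned square enclosing the set must have side ≥ max(width, height).
So the minimum side is max(12, 9) = 12.

12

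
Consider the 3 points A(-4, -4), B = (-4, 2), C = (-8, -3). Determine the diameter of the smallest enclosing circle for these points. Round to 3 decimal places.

6.600

Side lengths²: AB² = 36, AC² = 17, BC² = 41.
Since BC² = 41 < 36 + 17 = 53, the triangle is acute, so the smallest enclosing circle is the circumcircle.
Circumcentre = (-5.375, -1), r² = 10.890625.
Diameter = 2r = 2√(10.890625) ≈ 6.600.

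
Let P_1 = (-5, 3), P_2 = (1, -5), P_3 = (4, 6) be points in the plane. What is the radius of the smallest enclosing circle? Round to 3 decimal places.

6.009

Side lengths²: P_1P_2² = 100, P_1P_3² = 90, P_2P_3² = 130.
Since P_2P_3² = 130 < 100 + 90 = 190, the triangle is acute, so the smallest enclosing circle is the circumcircle.
Circumcentre = (2/3, 1), r² = 325/9.
r = √(325/9) ≈ 6.009.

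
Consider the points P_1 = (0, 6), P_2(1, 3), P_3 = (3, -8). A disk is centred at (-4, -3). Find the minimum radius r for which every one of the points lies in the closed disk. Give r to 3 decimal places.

9.849

The required radius is the distance from (-4, -3) to the farthest point.
Squared distances: 97, 61, 74.
Maximum is 97, attained at P_1.
r = √97 ≈ 9.849.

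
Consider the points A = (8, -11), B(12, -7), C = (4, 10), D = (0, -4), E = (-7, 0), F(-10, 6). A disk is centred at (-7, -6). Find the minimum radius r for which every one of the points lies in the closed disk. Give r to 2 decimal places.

The required radius is the distance from (-7, -6) to the farthest point.
Squared distances: 250, 362, 377, 53, 36, 153.
Maximum is 377, attained at C.
r = √377 ≈ 19.42.

19.42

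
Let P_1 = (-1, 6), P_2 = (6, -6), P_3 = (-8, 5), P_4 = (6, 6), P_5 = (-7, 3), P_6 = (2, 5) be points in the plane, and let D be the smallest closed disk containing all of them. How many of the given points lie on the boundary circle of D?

3

By Welzl's lemma the MEC is supported by two points (diametrically opposite) or three points (on a circumcircle).
The minimum enclosing circle is determined by three boundary points: P_2, P_3, P_4.
Their circumcentre is (-17/28, 0) with r² = 62449/784.
The farthest remaining point P_5 is at distance² 39097/784 ≤ 62449/784.
The points at distance exactly r from the centre are P_2, P_3, P_4 — 3 points.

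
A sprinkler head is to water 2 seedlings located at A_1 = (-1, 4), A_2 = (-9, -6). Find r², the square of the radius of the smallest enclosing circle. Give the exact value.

41

The smallest circle enclosing two points has them as diameter endpoints.
Centre = midpoint = (-5, -1); r² = |A_1A_2|²/4 = 164/4 = 41.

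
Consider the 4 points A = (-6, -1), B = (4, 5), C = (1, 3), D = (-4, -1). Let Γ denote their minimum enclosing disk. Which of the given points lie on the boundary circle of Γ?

A smallest enclosing disk is always determined by at most three of the input points on its boundary.
The farthest pair is A–B with squared distance 136. The circle on this segment as diameter has centre (-1, 2) and r² = 136/4 = 34.
Check C: distance² to centre = 5 ≤ 34, so it lies inside.
All remaining points lie in this disk, and no smaller disk contains both endpoints, so this is the minimum enclosing circle.
The points at distance exactly r from the centre are A, B — 2 points.

A, B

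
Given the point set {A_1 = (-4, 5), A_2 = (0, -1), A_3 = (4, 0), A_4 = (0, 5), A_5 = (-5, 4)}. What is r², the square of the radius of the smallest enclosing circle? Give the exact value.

The minimum enclosing circle of a finite set is fixed by two of the points (as a diameter) or three (as a circumcircle).
The farthest pair is A_3–A_5 with squared distance 97. The circle on this segment as diameter has centre (-0.5, 2) and r² = 97/4 = 24.25.
Check A_1: distance² to centre = 21.25 ≤ 24.25, so it lies inside.
All remaining points lie in this disk, and no smaller disk contains both endpoints, so this is the minimum enclosing circle.

24.25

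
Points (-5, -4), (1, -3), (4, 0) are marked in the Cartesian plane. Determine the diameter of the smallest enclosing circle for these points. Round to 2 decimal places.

9.85

Call the three points A, B, C in the order given.
Side lengths²: AB² = 37, AC² = 97, BC² = 18.
Since AC² = 97 ≥ 37 + 18 = 55, the angle opposite AC is not acute, so the smallest enclosing circle has AC as diameter.
Centre = midpoint of AC = (-0.5, -2), r² = 97/4 = 24.25.
Diameter = 2r = 2√(24.25) ≈ 9.85.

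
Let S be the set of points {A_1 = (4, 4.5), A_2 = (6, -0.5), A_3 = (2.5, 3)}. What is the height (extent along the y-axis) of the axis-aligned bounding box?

5

max y = 4.5, min y = -0.5, so height = 5.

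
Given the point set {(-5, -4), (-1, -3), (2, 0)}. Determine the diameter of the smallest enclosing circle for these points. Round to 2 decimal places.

8.06

Call the three points A, B, C in the order given.
Side lengths²: AB² = 17, AC² = 65, BC² = 18.
Since AC² = 65 ≥ 18 + 17 = 35, the angle opposite AC is not acute, so the smallest enclosing circle has AC as diameter.
Centre = midpoint of AC = (-1.5, -2), r² = 65/4 = 16.25.
Diameter = 2r = 2√(16.25) ≈ 8.06.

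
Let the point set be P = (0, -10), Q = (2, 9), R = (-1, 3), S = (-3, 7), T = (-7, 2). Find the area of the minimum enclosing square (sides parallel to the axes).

361

The bounding box has width 9 and height 19.
An axis-aligned square enclosing the set must have side ≥ max(width, height).
So the minimum side is max(9, 19) = 19.
Area = 19² = 361.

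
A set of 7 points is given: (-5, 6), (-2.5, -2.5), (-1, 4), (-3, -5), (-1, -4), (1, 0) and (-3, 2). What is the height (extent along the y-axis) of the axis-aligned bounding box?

max y = 6, min y = -5, so height = 11.

11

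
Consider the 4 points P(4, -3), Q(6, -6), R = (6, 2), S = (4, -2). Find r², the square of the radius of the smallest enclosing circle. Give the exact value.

A smallest enclosing disk is always determined by at most three of the input points on its boundary.
The farthest pair is Q–R with squared distance 64. The circle on this segment as diameter has centre (6, -2) and r² = 64/4 = 16.
Check P: distance² to centre = 5 ≤ 16, so it lies inside.
All remaining points lie in this disk, and no smaller disk contains both endpoints, so this is the minimum enclosing circle.

16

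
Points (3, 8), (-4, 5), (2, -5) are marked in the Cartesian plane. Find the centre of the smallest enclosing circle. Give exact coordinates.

Call the three points A, B, C in the order given.
Side lengths²: AB² = 58, AC² = 170, BC² = 136.
Since AC² = 170 < 136 + 58 = 194, the triangle is acute, so the smallest enclosing circle is the circumcircle.
Circumcentre = (71/44, 69/44), r² = 41905/968.
Centre = (71/44, 69/44).

(71/44, 69/44)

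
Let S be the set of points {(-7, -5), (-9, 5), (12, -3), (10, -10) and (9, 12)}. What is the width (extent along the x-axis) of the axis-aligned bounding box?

21

max x = 12, min x = -9, so width = 21.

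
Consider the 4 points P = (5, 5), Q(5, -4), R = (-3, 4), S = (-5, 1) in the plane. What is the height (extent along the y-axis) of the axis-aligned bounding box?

9

max y = 5, min y = -4, so height = 9.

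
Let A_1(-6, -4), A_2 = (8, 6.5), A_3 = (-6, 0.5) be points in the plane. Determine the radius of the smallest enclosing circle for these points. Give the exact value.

8.75

Side lengths²: A_1A_2² = 306.25, A_1A_3² = 20.25, A_2A_3² = 232.
Since A_1A_2² = 306.25 ≥ 232 + 20.25 = 252.25, the angle opposite A_1A_2 is not acute, so the smallest enclosing circle has A_1A_2 as diameter.
Centre = midpoint of A_1A_2 = (1, 1.25), r² = 306.25/4 = 76.5625.
r = √(76.5625) = 8.75.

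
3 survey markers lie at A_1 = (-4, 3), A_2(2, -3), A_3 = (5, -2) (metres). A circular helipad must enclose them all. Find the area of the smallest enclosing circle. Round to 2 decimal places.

Side lengths²: A_1A_2² = 72, A_1A_3² = 106, A_2A_3² = 10.
Since A_1A_3² = 106 ≥ 72 + 10 = 82, the angle opposite A_1A_3 is not acute, so the smallest enclosing circle has A_1A_3 as diameter.
Centre = midpoint of A_1A_3 = (0.5, 0.5), r² = 106/4 = 26.5.
Area = π·r² = π·26.5 ≈ 83.25.

83.25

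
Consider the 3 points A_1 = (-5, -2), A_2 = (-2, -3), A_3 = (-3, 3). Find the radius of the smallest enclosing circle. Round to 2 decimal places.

Side lengths²: A_1A_2² = 10, A_1A_3² = 29, A_2A_3² = 37.
Since A_2A_3² = 37 < 29 + 10 = 39, the triangle is acute, so the smallest enclosing circle is the circumcircle.
Circumcentre = (-91/34, -1/34), r² = 5365/578.
r = √(5365/578) ≈ 3.05.

3.05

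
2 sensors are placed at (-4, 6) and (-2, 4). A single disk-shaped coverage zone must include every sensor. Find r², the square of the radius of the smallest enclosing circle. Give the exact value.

The smallest circle enclosing two points has them as diameter endpoints.
Centre = midpoint = (-3, 5); r² = |(-4, 6)−(-2, 4)|²/4 = 8/4 = 2.

2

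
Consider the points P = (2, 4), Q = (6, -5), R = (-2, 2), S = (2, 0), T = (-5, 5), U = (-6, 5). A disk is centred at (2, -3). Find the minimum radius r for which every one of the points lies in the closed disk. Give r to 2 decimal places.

The required radius is the distance from (2, -3) to the farthest point.
Squared distances: 49, 20, 41, 9, 113, 128.
Maximum is 128, attained at U.
r = √128 ≈ 11.31.

11.31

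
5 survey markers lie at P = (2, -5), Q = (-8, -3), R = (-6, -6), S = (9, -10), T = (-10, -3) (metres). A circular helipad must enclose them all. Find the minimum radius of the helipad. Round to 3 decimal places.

10.124

By Welzl's lemma the MEC is supported by two points (diametrically opposite) or three points (on a circumcircle).
The farthest pair is S–T with squared distance 410. The circle on this segment as diameter has centre (-0.5, -6.5) and r² = 410/4 = 102.5.
Check P: distance² to centre = 8.5 ≤ 102.5, so it lies inside.
All remaining points lie in this disk, and no smaller disk contains both endpoints, so this is the minimum enclosing circle.
r = √(102.5) ≈ 10.124.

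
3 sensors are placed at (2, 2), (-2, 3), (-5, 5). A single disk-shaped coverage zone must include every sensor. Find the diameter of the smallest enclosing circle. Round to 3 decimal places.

7.616

Call the three points A, B, C in the order given.
Side lengths²: AB² = 17, AC² = 58, BC² = 13.
Since AC² = 58 ≥ 17 + 13 = 30, the angle opposite AC is not acute, so the smallest enclosing circle has AC as diameter.
Centre = midpoint of AC = (-1.5, 3.5), r² = 58/4 = 14.5.
Diameter = 2r = 2√(14.5) ≈ 7.616.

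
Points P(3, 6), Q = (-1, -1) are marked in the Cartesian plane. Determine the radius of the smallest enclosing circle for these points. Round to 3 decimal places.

4.031

The smallest circle enclosing two points has them as diameter endpoints.
Centre = midpoint = (1, 2.5); r² = |PQ|²/4 = 65/4 = 16.25.
r = √(16.25) ≈ 4.031.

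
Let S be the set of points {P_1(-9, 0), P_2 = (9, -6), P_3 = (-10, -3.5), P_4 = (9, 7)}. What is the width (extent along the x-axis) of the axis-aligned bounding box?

max x = 9, min x = -10, so width = 19.

19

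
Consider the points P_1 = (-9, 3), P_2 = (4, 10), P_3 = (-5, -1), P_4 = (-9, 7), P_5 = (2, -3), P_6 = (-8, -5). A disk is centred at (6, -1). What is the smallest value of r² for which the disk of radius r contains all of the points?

289

The required radius is the distance from (6, -1) to the farthest point.
Squared distances: 241, 125, 121, 289, 20, 212.
Maximum is 289, attained at P_4.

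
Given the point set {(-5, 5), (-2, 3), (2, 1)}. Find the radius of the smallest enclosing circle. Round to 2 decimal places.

Call the three points A, B, C in the order given.
Side lengths²: AB² = 13, AC² = 65, BC² = 20.
Since AC² = 65 ≥ 20 + 13 = 33, the angle opposite AC is not acute, so the smallest enclosing circle has AC as diameter.
Centre = midpoint of AC = (-1.5, 3), r² = 65/4 = 16.25.
r = √(16.25) ≈ 4.03.

4.03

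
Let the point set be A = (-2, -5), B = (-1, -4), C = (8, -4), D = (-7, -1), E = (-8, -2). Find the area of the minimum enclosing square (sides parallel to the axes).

256

The bounding box has width 16 and height 4.
An axis-aligned square enclosing the set must have side ≥ max(width, height).
So the minimum side is max(16, 4) = 16.
Area = 16² = 256.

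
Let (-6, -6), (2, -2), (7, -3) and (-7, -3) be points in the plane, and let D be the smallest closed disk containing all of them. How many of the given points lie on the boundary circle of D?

2

A smallest enclosing disk is always determined by at most three of the input points on its boundary.
The farthest pair is (7, -3)–(-7, -3) with squared distance 196. The circle on this segment as diameter has centre (0, -3) and r² = 196/4 = 49.
Check (-6, -6): distance² to centre = 45 ≤ 49, so it lies inside.
All remaining points lie in this disk, and no smaller disk contains both endpoints, so this is the minimum enclosing circle.
The points at distance exactly r from the centre are (7, -3), (-7, -3) — 2 points.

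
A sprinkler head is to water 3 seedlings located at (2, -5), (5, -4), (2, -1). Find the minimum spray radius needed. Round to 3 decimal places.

2.236

Call the three points A, B, C in the order given.
Side lengths²: AB² = 10, AC² = 16, BC² = 18.
Since BC² = 18 < 16 + 10 = 26, the triangle is acute, so the smallest enclosing circle is the circumcircle.
Circumcentre = (3, -3), r² = 5.
r = √5 ≈ 2.236.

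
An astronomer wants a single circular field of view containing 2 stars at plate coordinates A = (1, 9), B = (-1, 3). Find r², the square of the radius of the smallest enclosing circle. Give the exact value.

10

The smallest circle enclosing two points has them as diameter endpoints.
Centre = midpoint = (0, 6); r² = |AB|²/4 = 40/4 = 10.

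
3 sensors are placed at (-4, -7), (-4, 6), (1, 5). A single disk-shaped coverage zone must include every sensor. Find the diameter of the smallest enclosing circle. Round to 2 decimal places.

Call the three points A, B, C in the order given.
Side lengths²: AB² = 169, AC² = 169, BC² = 26.
Since AC² = 169 < 169 + 26 = 195, the triangle is acute, so the smallest enclosing circle is the circumcircle.
Circumcentre = (-2.7, -0.5), r² = 43.94.
Diameter = 2r = 2√(43.94) ≈ 13.26.

13.26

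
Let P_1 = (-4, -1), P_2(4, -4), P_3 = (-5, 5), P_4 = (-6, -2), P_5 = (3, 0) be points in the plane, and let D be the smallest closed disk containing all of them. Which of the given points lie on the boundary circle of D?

The farthest pair is P_2–P_3 with squared distance 162. The circle on this segment as diameter has centre (-0.5, 0.5) and r² = 162/4 = 40.5.
Check P_1: distance² to centre = 14.5 ≤ 40.5, so it lies inside.
All remaining points lie in this disk, and no smaller disk contains both endpoints, so this is the minimum enclosing circle.
The points at distance exactly r from the centre are P_2, P_3 — 2 points.

P_2, P_3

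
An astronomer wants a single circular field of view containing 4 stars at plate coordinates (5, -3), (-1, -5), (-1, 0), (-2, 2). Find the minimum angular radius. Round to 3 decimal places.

The minimum enclosing circle is determined by three boundary points: (5, -3), (-1, -5), (-2, 2).
Their circumcentre is (23/22, -25/22) with r² = 4625/242.
The farthest remaining point (-1, 0) is at distance² 1325/242 ≤ 4625/242.
r = √(4625/242) ≈ 4.372.

4.372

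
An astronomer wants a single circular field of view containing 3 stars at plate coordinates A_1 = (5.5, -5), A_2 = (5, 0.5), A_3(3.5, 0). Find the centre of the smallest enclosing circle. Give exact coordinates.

(173/34, -77/34)

Side lengths²: A_1A_2² = 30.5, A_1A_3² = 29, A_2A_3² = 2.5.
Since A_1A_2² = 30.5 < 29 + 2.5 = 31.5, the triangle is acute, so the smallest enclosing circle is the circumcircle.
Circumcentre = (173/34, -77/34), r² = 8845/1156.
Centre = (173/34, -77/34).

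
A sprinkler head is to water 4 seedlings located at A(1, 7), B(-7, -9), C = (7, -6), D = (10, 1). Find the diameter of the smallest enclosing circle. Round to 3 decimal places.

A smallest enclosing disk is always determined by at most three of the input points on its boundary.
The minimum enclosing circle is determined by three boundary points: A, B, D.
Their circumcentre is (0.875, -2.9375) with r² = 98.76953125.
The farthest remaining point C is at distance² 46.89453125 ≤ 98.76953125.
Diameter = 2r = 2√(98.76953125) ≈ 19.877.

19.877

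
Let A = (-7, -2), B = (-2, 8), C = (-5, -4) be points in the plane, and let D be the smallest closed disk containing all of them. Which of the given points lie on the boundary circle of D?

B, C

Side lengths²: AB² = 125, AC² = 8, BC² = 153.
Since BC² = 153 ≥ 125 + 8 = 133, the angle opposite BC is not acute, so the smallest enclosing circle has BC as diameter.
Centre = midpoint of BC = (-3.5, 2), r² = 153/4 = 38.25.
The points at distance exactly r from the centre are B, C — 2 points.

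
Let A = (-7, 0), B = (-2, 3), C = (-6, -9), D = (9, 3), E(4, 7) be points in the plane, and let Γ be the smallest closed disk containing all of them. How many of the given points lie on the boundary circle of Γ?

3

The minimum enclosing circle of a finite set is fixed by two of the points (as a diameter) or three (as a circumcircle).
The minimum enclosing circle is determined by three boundary points: C, D, E.
Their circumcentre is (0.8, -2.125) with r² = 93.505625.
The farthest remaining point A is at distance² 65.355625 ≤ 93.505625.
The points at distance exactly r from the centre are C, D, E — 3 points.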